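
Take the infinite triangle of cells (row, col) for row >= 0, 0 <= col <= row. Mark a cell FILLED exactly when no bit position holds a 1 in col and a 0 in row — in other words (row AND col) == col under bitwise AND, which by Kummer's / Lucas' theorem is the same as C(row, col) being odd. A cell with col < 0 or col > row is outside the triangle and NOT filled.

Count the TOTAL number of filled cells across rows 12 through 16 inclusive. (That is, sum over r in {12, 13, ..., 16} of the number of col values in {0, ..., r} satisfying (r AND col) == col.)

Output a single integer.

Answer: 38

Derivation:
r12=1100 pc2: +4 =4
r13=1101 pc3: +8 =12
r14=1110 pc3: +8 =20
r15=1111 pc4: +16 =36
r16=10000 pc1: +2 =38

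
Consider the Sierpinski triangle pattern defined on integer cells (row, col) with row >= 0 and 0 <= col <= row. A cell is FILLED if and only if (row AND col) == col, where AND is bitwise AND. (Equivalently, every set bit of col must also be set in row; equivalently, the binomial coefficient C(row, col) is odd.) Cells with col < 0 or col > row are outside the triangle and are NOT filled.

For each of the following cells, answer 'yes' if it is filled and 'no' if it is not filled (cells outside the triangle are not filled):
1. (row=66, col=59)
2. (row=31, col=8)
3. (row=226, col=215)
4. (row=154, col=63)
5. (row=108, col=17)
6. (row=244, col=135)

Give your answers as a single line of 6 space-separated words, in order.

Answer: no yes no no no no

Derivation:
(66,59): row=0b1000010, col=0b111011, row AND col = 0b10 = 2; 2 != 59 -> empty
(31,8): row=0b11111, col=0b1000, row AND col = 0b1000 = 8; 8 == 8 -> filled
(226,215): row=0b11100010, col=0b11010111, row AND col = 0b11000010 = 194; 194 != 215 -> empty
(154,63): row=0b10011010, col=0b111111, row AND col = 0b11010 = 26; 26 != 63 -> empty
(108,17): row=0b1101100, col=0b10001, row AND col = 0b0 = 0; 0 != 17 -> empty
(244,135): row=0b11110100, col=0b10000111, row AND col = 0b10000100 = 132; 132 != 135 -> empty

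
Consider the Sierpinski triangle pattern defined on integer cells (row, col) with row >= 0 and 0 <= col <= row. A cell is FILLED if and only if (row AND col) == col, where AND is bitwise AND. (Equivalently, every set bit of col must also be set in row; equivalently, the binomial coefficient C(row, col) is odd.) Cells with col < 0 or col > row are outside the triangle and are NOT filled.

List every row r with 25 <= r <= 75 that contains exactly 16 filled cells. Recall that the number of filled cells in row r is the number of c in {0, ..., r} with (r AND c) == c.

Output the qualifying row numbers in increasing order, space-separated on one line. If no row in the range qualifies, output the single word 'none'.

Row r has 2^popcount(r) filled cells, so we need popcount(r) = log2(16) = 4.
Scan r = 25..75 and keep those with exactly 4 one-bits:
r=25=11001 popcount=3 -> skip
r=26=11010 popcount=3 -> skip
r=27=11011 popcount=4 -> KEEP
r=28=11100 popcount=3 -> skip
r=29=11101 popcount=4 -> KEEP
r=30=11110 popcount=4 -> KEEP
r=31=11111 popcount=5 -> skip
r=32=100000 popcount=1 -> skip
r=33=100001 popcount=2 -> skip
r=34=100010 popcount=2 -> skip
r=35=100011 popcount=3 -> skip
r=36=100100 popcount=2 -> skip
r=37=100101 popcount=3 -> skip
r=38=100110 popcount=3 -> skip
r=39=100111 popcount=4 -> KEEP
r=40=101000 popcount=2 -> skip
r=41=101001 popcount=3 -> skip
r=42=101010 popcount=3 -> skip
r=43=101011 popcount=4 -> KEEP
r=44=101100 popcount=3 -> skip
r=45=101101 popcount=4 -> KEEP
r=46=101110 popcount=4 -> KEEP
r=47=101111 popcount=5 -> skip
r=48=110000 popcount=2 -> skip
r=49=110001 popcount=3 -> skip
r=50=110010 popcount=3 -> skip
r=51=110011 popcount=4 -> KEEP
r=52=110100 popcount=3 -> skip
r=53=110101 popcount=4 -> KEEP
r=54=110110 popcount=4 -> KEEP
r=55=110111 popcount=5 -> skip
r=56=111000 popcount=3 -> skip
r=57=111001 popcount=4 -> KEEP
r=58=111010 popcount=4 -> KEEP
r=59=111011 popcount=5 -> skip
r=60=111100 popcount=4 -> KEEP
r=61=111101 popcount=5 -> skip
r=62=111110 popcount=5 -> skip
r=63=111111 popcount=6 -> skip
r=64=1000000 popcount=1 -> skip
r=65=1000001 popcount=2 -> skip
r=66=1000010 popcount=2 -> skip
r=67=1000011 popcount=3 -> skip
r=68=1000100 popcount=2 -> skip
r=69=1000101 popcount=3 -> skip
r=70=1000110 popcount=3 -> skip
r=71=1000111 popcount=4 -> KEEP
r=72=1001000 popcount=2 -> skip
r=73=1001001 popcount=3 -> skip
r=74=1001010 popcount=3 -> skip
r=75=1001011 popcount=4 -> KEEP
Kept rows: 27 29 30 39 43 45 46 51 53 54 57 58 60 71 75

Answer: 27 29 30 39 43 45 46 51 53 54 57 58 60 71 75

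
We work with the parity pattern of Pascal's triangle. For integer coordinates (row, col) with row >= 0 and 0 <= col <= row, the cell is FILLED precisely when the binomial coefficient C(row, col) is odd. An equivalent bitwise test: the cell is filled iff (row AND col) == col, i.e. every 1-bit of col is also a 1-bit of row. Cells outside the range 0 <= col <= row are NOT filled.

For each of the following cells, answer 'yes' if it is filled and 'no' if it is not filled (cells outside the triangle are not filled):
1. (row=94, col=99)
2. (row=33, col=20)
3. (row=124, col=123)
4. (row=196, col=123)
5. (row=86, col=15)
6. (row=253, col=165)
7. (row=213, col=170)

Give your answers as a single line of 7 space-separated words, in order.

(94,99): col outside [0, 94] -> not filled
(33,20): row=0b100001, col=0b10100, row AND col = 0b0 = 0; 0 != 20 -> empty
(124,123): row=0b1111100, col=0b1111011, row AND col = 0b1111000 = 120; 120 != 123 -> empty
(196,123): row=0b11000100, col=0b1111011, row AND col = 0b1000000 = 64; 64 != 123 -> empty
(86,15): row=0b1010110, col=0b1111, row AND col = 0b110 = 6; 6 != 15 -> empty
(253,165): row=0b11111101, col=0b10100101, row AND col = 0b10100101 = 165; 165 == 165 -> filled
(213,170): row=0b11010101, col=0b10101010, row AND col = 0b10000000 = 128; 128 != 170 -> empty

Answer: no no no no no yes no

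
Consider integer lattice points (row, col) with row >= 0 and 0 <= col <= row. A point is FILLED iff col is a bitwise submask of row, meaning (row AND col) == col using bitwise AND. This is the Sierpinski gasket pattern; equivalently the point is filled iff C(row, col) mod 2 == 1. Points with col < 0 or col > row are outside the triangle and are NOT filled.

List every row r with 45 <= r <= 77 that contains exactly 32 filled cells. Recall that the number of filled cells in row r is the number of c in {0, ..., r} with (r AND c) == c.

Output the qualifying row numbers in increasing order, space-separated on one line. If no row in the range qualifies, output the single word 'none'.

Answer: 47 55 59 61 62

Derivation:
Row r has 2^popcount(r) filled cells, so we need popcount(r) = log2(32) = 5.
Scan r = 45..77 and keep those with exactly 5 one-bits:
r=45=101101 popcount=4 -> skip
r=46=101110 popcount=4 -> skip
r=47=101111 popcount=5 -> KEEP
r=48=110000 popcount=2 -> skip
r=49=110001 popcount=3 -> skip
r=50=110010 popcount=3 -> skip
r=51=110011 popcount=4 -> skip
r=52=110100 popcount=3 -> skip
r=53=110101 popcount=4 -> skip
r=54=110110 popcount=4 -> skip
r=55=110111 popcount=5 -> KEEP
r=56=111000 popcount=3 -> skip
r=57=111001 popcount=4 -> skip
r=58=111010 popcount=4 -> skip
r=59=111011 popcount=5 -> KEEP
r=60=111100 popcount=4 -> skip
r=61=111101 popcount=5 -> KEEP
r=62=111110 popcount=5 -> KEEP
r=63=111111 popcount=6 -> skip
r=64=1000000 popcount=1 -> skip
r=65=1000001 popcount=2 -> skip
r=66=1000010 popcount=2 -> skip
r=67=1000011 popcount=3 -> skip
r=68=1000100 popcount=2 -> skip
r=69=1000101 popcount=3 -> skip
r=70=1000110 popcount=3 -> skip
r=71=1000111 popcount=4 -> skip
r=72=1001000 popcount=2 -> skip
r=73=1001001 popcount=3 -> skip
r=74=1001010 popcount=3 -> skip
r=75=1001011 popcount=4 -> skip
r=76=1001100 popcount=3 -> skip
r=77=1001101 popcount=4 -> skip
Kept rows: 47 55 59 61 62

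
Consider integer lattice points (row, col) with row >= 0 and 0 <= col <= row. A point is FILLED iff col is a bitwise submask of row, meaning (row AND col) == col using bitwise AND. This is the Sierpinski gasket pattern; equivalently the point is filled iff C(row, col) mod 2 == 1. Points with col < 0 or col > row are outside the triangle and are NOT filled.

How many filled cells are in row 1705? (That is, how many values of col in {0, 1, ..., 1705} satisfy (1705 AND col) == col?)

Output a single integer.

1705 in binary = 11010101001
popcount(1705) = number of 1-bits in 11010101001 = 6
A col c satisfies (1705 AND c) == c iff every set bit of c is also set in 1705; each of the 6 set bits of 1705 can independently be on or off in c.
count = 2^6 = 64

Answer: 64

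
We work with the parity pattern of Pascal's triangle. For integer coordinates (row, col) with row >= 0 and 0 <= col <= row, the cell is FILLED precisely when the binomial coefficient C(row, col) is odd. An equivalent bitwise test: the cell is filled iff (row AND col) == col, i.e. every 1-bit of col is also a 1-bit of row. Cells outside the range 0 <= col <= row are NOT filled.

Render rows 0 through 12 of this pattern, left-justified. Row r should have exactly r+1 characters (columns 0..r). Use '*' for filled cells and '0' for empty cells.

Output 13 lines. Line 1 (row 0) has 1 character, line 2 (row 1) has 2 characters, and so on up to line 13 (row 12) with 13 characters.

Answer: *
**
*0*
****
*000*
**00**
*0*0*0*
********
*0000000*
**000000**
*0*00000*0*
****0000****
*000*000*000*

Derivation:
r0=0: *
r1=1: **
r2=10: *0*
r3=11: ****
r4=100: *000*
r5=101: **00**
r6=110: *0*0*0*
r7=111: ********
r8=1000: *0000000*
r9=1001: **000000**
r10=1010: *0*00000*0*
r11=1011: ****0000****
r12=1100: *000*000*000*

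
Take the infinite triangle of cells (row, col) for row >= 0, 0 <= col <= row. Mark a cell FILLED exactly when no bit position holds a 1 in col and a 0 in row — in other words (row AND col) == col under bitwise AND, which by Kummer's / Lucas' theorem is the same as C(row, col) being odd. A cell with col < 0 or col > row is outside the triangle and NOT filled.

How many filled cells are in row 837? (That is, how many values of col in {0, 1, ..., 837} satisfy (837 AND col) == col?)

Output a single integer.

837 in binary = 1101000101
popcount(837) = number of 1-bits in 1101000101 = 5
A col c satisfies (837 AND c) == c iff every set bit of c is also set in 837; each of the 5 set bits of 837 can independently be on or off in c.
count = 2^5 = 32

Answer: 32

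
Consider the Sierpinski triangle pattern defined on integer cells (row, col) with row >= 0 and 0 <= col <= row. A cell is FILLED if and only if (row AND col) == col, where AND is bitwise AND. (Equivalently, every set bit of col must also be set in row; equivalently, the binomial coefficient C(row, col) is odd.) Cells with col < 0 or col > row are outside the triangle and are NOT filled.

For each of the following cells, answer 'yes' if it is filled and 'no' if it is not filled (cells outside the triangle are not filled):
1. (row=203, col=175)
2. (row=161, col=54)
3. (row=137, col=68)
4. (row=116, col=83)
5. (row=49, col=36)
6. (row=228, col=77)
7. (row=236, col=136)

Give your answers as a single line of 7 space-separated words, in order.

Answer: no no no no no no yes

Derivation:
(203,175): row=0b11001011, col=0b10101111, row AND col = 0b10001011 = 139; 139 != 175 -> empty
(161,54): row=0b10100001, col=0b110110, row AND col = 0b100000 = 32; 32 != 54 -> empty
(137,68): row=0b10001001, col=0b1000100, row AND col = 0b0 = 0; 0 != 68 -> empty
(116,83): row=0b1110100, col=0b1010011, row AND col = 0b1010000 = 80; 80 != 83 -> empty
(49,36): row=0b110001, col=0b100100, row AND col = 0b100000 = 32; 32 != 36 -> empty
(228,77): row=0b11100100, col=0b1001101, row AND col = 0b1000100 = 68; 68 != 77 -> empty
(236,136): row=0b11101100, col=0b10001000, row AND col = 0b10001000 = 136; 136 == 136 -> filled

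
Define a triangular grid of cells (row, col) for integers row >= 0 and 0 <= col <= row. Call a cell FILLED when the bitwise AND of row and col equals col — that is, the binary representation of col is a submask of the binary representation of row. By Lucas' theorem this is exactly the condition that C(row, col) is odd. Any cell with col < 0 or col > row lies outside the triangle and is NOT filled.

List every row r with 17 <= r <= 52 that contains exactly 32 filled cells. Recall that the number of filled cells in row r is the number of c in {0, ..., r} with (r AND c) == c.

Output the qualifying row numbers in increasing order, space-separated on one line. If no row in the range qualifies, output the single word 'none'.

Answer: 31 47

Derivation:
Row r has 2^popcount(r) filled cells, so we need popcount(r) = log2(32) = 5.
Scan r = 17..52 and keep those with exactly 5 one-bits:
r=17=10001 popcount=2 -> skip
r=18=10010 popcount=2 -> skip
r=19=10011 popcount=3 -> skip
r=20=10100 popcount=2 -> skip
r=21=10101 popcount=3 -> skip
r=22=10110 popcount=3 -> skip
r=23=10111 popcount=4 -> skip
r=24=11000 popcount=2 -> skip
r=25=11001 popcount=3 -> skip
r=26=11010 popcount=3 -> skip
r=27=11011 popcount=4 -> skip
r=28=11100 popcount=3 -> skip
r=29=11101 popcount=4 -> skip
r=30=11110 popcount=4 -> skip
r=31=11111 popcount=5 -> KEEP
r=32=100000 popcount=1 -> skip
r=33=100001 popcount=2 -> skip
r=34=100010 popcount=2 -> skip
r=35=100011 popcount=3 -> skip
r=36=100100 popcount=2 -> skip
r=37=100101 popcount=3 -> skip
r=38=100110 popcount=3 -> skip
r=39=100111 popcount=4 -> skip
r=40=101000 popcount=2 -> skip
r=41=101001 popcount=3 -> skip
r=42=101010 popcount=3 -> skip
r=43=101011 popcount=4 -> skip
r=44=101100 popcount=3 -> skip
r=45=101101 popcount=4 -> skip
r=46=101110 popcount=4 -> skip
r=47=101111 popcount=5 -> KEEP
r=48=110000 popcount=2 -> skip
r=49=110001 popcount=3 -> skip
r=50=110010 popcount=3 -> skip
r=51=110011 popcount=4 -> skip
r=52=110100 popcount=3 -> skip
Kept rows: 31 47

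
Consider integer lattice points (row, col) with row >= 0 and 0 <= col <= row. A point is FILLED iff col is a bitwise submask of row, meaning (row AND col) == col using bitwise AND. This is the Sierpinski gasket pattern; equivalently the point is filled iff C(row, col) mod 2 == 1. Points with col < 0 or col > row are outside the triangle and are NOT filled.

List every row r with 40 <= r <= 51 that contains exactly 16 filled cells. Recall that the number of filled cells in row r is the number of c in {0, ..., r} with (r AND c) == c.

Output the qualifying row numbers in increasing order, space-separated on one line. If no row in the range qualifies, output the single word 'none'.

Row r has 2^popcount(r) filled cells, so we need popcount(r) = log2(16) = 4.
Scan r = 40..51 and keep those with exactly 4 one-bits:
r=40=101000 popcount=2 -> skip
r=41=101001 popcount=3 -> skip
r=42=101010 popcount=3 -> skip
r=43=101011 popcount=4 -> KEEP
r=44=101100 popcount=3 -> skip
r=45=101101 popcount=4 -> KEEP
r=46=101110 popcount=4 -> KEEP
r=47=101111 popcount=5 -> skip
r=48=110000 popcount=2 -> skip
r=49=110001 popcount=3 -> skip
r=50=110010 popcount=3 -> skip
r=51=110011 popcount=4 -> KEEP
Kept rows: 43 45 46 51

Answer: 43 45 46 51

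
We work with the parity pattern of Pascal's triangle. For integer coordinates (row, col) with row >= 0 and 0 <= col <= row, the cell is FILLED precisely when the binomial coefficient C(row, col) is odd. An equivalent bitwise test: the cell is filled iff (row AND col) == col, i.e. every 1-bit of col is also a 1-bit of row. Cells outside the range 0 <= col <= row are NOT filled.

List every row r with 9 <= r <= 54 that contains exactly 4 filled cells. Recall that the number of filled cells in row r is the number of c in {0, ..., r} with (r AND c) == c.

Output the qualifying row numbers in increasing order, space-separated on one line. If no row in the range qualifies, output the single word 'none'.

Row r has 2^popcount(r) filled cells, so we need popcount(r) = log2(4) = 2.
Scan r = 9..54 and keep those with exactly 2 one-bits:
r=9=1001 popcount=2 -> KEEP
r=10=1010 popcount=2 -> KEEP
r=11=1011 popcount=3 -> skip
r=12=1100 popcount=2 -> KEEP
r=13=1101 popcount=3 -> skip
r=14=1110 popcount=3 -> skip
r=15=1111 popcount=4 -> skip
r=16=10000 popcount=1 -> skip
r=17=10001 popcount=2 -> KEEP
r=18=10010 popcount=2 -> KEEP
r=19=10011 popcount=3 -> skip
r=20=10100 popcount=2 -> KEEP
r=21=10101 popcount=3 -> skip
r=22=10110 popcount=3 -> skip
r=23=10111 popcount=4 -> skip
r=24=11000 popcount=2 -> KEEP
r=25=11001 popcount=3 -> skip
r=26=11010 popcount=3 -> skip
r=27=11011 popcount=4 -> skip
r=28=11100 popcount=3 -> skip
r=29=11101 popcount=4 -> skip
r=30=11110 popcount=4 -> skip
r=31=11111 popcount=5 -> skip
r=32=100000 popcount=1 -> skip
r=33=100001 popcount=2 -> KEEP
r=34=100010 popcount=2 -> KEEP
r=35=100011 popcount=3 -> skip
r=36=100100 popcount=2 -> KEEP
r=37=100101 popcount=3 -> skip
r=38=100110 popcount=3 -> skip
r=39=100111 popcount=4 -> skip
r=40=101000 popcount=2 -> KEEP
r=41=101001 popcount=3 -> skip
r=42=101010 popcount=3 -> skip
r=43=101011 popcount=4 -> skip
r=44=101100 popcount=3 -> skip
r=45=101101 popcount=4 -> skip
r=46=101110 popcount=4 -> skip
r=47=101111 popcount=5 -> skip
r=48=110000 popcount=2 -> KEEP
r=49=110001 popcount=3 -> skip
r=50=110010 popcount=3 -> skip
r=51=110011 popcount=4 -> skip
r=52=110100 popcount=3 -> skip
r=53=110101 popcount=4 -> skip
r=54=110110 popcount=4 -> skip
Kept rows: 9 10 12 17 18 20 24 33 34 36 40 48

Answer: 9 10 12 17 18 20 24 33 34 36 40 48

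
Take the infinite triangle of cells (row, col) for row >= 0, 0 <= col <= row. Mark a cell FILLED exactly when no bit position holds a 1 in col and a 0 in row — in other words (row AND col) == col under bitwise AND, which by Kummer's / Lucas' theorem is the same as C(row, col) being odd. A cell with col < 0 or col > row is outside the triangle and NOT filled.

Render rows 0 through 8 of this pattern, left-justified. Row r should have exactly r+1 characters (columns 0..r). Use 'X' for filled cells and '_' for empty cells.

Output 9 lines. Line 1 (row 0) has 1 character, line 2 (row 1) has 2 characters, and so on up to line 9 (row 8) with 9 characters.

Answer: X
XX
X_X
XXXX
X___X
XX__XX
X_X_X_X
XXXXXXXX
X_______X

Derivation:
r0=0: X
r1=1: XX
r2=10: X_X
r3=11: XXXX
r4=100: X___X
r5=101: XX__XX
r6=110: X_X_X_X
r7=111: XXXXXXXX
r8=1000: X_______X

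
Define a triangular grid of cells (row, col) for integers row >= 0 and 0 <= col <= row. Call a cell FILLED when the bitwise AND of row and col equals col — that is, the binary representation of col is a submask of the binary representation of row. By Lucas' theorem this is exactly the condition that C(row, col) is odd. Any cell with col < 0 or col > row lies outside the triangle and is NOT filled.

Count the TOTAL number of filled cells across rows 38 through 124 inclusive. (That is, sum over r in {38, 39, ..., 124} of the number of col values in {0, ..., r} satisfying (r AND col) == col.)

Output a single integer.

r38=100110 pc3: +8 =8
r39=100111 pc4: +16 =24
r40=101000 pc2: +4 =28
r41=101001 pc3: +8 =36
r42=101010 pc3: +8 =44
r43=101011 pc4: +16 =60
r44=101100 pc3: +8 =68
r45=101101 pc4: +16 =84
r46=101110 pc4: +16 =100
r47=101111 pc5: +32 =132
r48=110000 pc2: +4 =136
r49=110001 pc3: +8 =144
r50=110010 pc3: +8 =152
r51=110011 pc4: +16 =168
r52=110100 pc3: +8 =176
r53=110101 pc4: +16 =192
r54=110110 pc4: +16 =208
r55=110111 pc5: +32 =240
r56=111000 pc3: +8 =248
r57=111001 pc4: +16 =264
r58=111010 pc4: +16 =280
r59=111011 pc5: +32 =312
r60=111100 pc4: +16 =328
r61=111101 pc5: +32 =360
r62=111110 pc5: +32 =392
r63=111111 pc6: +64 =456
r64=1000000 pc1: +2 =458
r65=1000001 pc2: +4 =462
r66=1000010 pc2: +4 =466
r67=1000011 pc3: +8 =474
r68=1000100 pc2: +4 =478
r69=1000101 pc3: +8 =486
r70=1000110 pc3: +8 =494
r71=1000111 pc4: +16 =510
r72=1001000 pc2: +4 =514
r73=1001001 pc3: +8 =522
r74=1001010 pc3: +8 =530
r75=1001011 pc4: +16 =546
r76=1001100 pc3: +8 =554
r77=1001101 pc4: +16 =570
r78=1001110 pc4: +16 =586
r79=1001111 pc5: +32 =618
r80=1010000 pc2: +4 =622
r81=1010001 pc3: +8 =630
r82=1010010 pc3: +8 =638
r83=1010011 pc4: +16 =654
r84=1010100 pc3: +8 =662
r85=1010101 pc4: +16 =678
r86=1010110 pc4: +16 =694
r87=1010111 pc5: +32 =726
r88=1011000 pc3: +8 =734
r89=1011001 pc4: +16 =750
r90=1011010 pc4: +16 =766
r91=1011011 pc5: +32 =798
r92=1011100 pc4: +16 =814
r93=1011101 pc5: +32 =846
r94=1011110 pc5: +32 =878
r95=1011111 pc6: +64 =942
r96=1100000 pc2: +4 =946
r97=1100001 pc3: +8 =954
r98=1100010 pc3: +8 =962
r99=1100011 pc4: +16 =978
r100=1100100 pc3: +8 =986
r101=1100101 pc4: +16 =1002
r102=1100110 pc4: +16 =1018
r103=1100111 pc5: +32 =1050
r104=1101000 pc3: +8 =1058
r105=1101001 pc4: +16 =1074
r106=1101010 pc4: +16 =1090
r107=1101011 pc5: +32 =1122
r108=1101100 pc4: +16 =1138
r109=1101101 pc5: +32 =1170
r110=1101110 pc5: +32 =1202
r111=1101111 pc6: +64 =1266
r112=1110000 pc3: +8 =1274
r113=1110001 pc4: +16 =1290
r114=1110010 pc4: +16 =1306
r115=1110011 pc5: +32 =1338
r116=1110100 pc4: +16 =1354
r117=1110101 pc5: +32 =1386
r118=1110110 pc5: +32 =1418
r119=1110111 pc6: +64 =1482
r120=1111000 pc4: +16 =1498
r121=1111001 pc5: +32 =1530
r122=1111010 pc5: +32 =1562
r123=1111011 pc6: +64 =1626
r124=1111100 pc5: +32 =1658

Answer: 1658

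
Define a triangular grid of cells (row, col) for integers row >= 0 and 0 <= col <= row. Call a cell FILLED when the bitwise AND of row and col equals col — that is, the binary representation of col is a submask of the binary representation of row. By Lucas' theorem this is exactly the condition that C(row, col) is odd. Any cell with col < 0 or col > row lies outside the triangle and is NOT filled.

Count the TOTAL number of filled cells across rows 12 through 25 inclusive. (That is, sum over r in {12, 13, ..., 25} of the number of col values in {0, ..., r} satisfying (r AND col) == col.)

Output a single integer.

r12=1100 pc2: +4 =4
r13=1101 pc3: +8 =12
r14=1110 pc3: +8 =20
r15=1111 pc4: +16 =36
r16=10000 pc1: +2 =38
r17=10001 pc2: +4 =42
r18=10010 pc2: +4 =46
r19=10011 pc3: +8 =54
r20=10100 pc2: +4 =58
r21=10101 pc3: +8 =66
r22=10110 pc3: +8 =74
r23=10111 pc4: +16 =90
r24=11000 pc2: +4 =94
r25=11001 pc3: +8 =102

Answer: 102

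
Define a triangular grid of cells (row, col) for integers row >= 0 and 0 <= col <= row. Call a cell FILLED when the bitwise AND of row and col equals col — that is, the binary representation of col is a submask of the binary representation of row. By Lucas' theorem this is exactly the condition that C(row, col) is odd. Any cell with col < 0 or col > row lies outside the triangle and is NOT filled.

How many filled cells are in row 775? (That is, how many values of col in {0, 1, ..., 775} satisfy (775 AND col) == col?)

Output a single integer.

Answer: 32

Derivation:
775 in binary = 1100000111
popcount(775) = number of 1-bits in 1100000111 = 5
A col c satisfies (775 AND c) == c iff every set bit of c is also set in 775; each of the 5 set bits of 775 can independently be on or off in c.
count = 2^5 = 32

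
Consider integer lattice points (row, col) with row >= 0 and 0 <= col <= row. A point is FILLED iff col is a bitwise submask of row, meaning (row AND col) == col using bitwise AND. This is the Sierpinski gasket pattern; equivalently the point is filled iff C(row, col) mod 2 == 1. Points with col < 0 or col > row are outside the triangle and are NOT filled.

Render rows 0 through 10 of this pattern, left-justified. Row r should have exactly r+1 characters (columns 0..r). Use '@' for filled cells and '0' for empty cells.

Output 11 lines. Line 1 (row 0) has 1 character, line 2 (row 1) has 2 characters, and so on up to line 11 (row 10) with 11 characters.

Answer: @
@@
@0@
@@@@
@000@
@@00@@
@0@0@0@
@@@@@@@@
@0000000@
@@000000@@
@0@00000@0@

Derivation:
r0=0: @
r1=1: @@
r2=10: @0@
r3=11: @@@@
r4=100: @000@
r5=101: @@00@@
r6=110: @0@0@0@
r7=111: @@@@@@@@
r8=1000: @0000000@
r9=1001: @@000000@@
r10=1010: @0@00000@0@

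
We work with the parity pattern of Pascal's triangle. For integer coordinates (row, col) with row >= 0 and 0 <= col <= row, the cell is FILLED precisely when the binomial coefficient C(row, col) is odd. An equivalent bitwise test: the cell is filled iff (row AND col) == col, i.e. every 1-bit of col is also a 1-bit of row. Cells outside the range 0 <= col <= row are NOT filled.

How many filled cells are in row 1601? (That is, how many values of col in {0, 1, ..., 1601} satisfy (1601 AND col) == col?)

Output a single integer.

Answer: 16

Derivation:
1601 in binary = 11001000001
popcount(1601) = number of 1-bits in 11001000001 = 4
A col c satisfies (1601 AND c) == c iff every set bit of c is also set in 1601; each of the 4 set bits of 1601 can independently be on or off in c.
count = 2^4 = 16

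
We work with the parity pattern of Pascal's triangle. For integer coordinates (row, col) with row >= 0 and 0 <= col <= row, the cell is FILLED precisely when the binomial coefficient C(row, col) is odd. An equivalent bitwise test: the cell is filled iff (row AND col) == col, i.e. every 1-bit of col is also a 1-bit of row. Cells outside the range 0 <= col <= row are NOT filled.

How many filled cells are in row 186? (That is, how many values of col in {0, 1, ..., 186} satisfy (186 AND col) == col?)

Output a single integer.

Answer: 32

Derivation:
186 in binary = 10111010
popcount(186) = number of 1-bits in 10111010 = 5
A col c satisfies (186 AND c) == c iff every set bit of c is also set in 186; each of the 5 set bits of 186 can independently be on or off in c.
count = 2^5 = 32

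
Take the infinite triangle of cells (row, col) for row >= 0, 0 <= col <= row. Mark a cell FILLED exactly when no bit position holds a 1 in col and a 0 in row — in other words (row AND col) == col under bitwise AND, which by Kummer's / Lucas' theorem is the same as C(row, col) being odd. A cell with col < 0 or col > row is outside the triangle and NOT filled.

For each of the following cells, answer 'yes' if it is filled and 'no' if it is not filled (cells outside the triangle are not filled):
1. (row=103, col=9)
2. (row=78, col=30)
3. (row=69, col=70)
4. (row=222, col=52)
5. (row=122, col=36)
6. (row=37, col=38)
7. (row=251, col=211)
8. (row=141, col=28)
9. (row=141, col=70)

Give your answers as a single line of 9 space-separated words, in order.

(103,9): row=0b1100111, col=0b1001, row AND col = 0b1 = 1; 1 != 9 -> empty
(78,30): row=0b1001110, col=0b11110, row AND col = 0b1110 = 14; 14 != 30 -> empty
(69,70): col outside [0, 69] -> not filled
(222,52): row=0b11011110, col=0b110100, row AND col = 0b10100 = 20; 20 != 52 -> empty
(122,36): row=0b1111010, col=0b100100, row AND col = 0b100000 = 32; 32 != 36 -> empty
(37,38): col outside [0, 37] -> not filled
(251,211): row=0b11111011, col=0b11010011, row AND col = 0b11010011 = 211; 211 == 211 -> filled
(141,28): row=0b10001101, col=0b11100, row AND col = 0b1100 = 12; 12 != 28 -> empty
(141,70): row=0b10001101, col=0b1000110, row AND col = 0b100 = 4; 4 != 70 -> empty

Answer: no no no no no no yes no no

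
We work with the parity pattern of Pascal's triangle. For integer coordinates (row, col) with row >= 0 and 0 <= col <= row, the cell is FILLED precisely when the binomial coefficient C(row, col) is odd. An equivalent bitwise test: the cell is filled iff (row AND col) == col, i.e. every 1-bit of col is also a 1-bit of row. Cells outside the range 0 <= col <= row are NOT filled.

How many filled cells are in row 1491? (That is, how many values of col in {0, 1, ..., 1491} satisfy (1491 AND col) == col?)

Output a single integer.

Answer: 128

Derivation:
1491 in binary = 10111010011
popcount(1491) = number of 1-bits in 10111010011 = 7
A col c satisfies (1491 AND c) == c iff every set bit of c is also set in 1491; each of the 7 set bits of 1491 can independently be on or off in c.
count = 2^7 = 128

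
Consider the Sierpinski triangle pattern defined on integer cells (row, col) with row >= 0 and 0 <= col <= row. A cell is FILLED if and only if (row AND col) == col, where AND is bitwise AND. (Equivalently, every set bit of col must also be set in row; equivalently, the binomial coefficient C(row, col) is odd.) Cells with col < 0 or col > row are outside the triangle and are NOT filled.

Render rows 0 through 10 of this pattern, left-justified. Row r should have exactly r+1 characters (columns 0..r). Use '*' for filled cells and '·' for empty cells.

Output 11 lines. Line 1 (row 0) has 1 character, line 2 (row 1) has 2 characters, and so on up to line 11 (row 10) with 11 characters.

Answer: *
**
*·*
****
*···*
**··**
*·*·*·*
********
*·······*
**······**
*·*·····*·*

Derivation:
r0=0: *
r1=1: **
r2=10: *·*
r3=11: ****
r4=100: *···*
r5=101: **··**
r6=110: *·*·*·*
r7=111: ********
r8=1000: *·······*
r9=1001: **······**
r10=1010: *·*·····*·*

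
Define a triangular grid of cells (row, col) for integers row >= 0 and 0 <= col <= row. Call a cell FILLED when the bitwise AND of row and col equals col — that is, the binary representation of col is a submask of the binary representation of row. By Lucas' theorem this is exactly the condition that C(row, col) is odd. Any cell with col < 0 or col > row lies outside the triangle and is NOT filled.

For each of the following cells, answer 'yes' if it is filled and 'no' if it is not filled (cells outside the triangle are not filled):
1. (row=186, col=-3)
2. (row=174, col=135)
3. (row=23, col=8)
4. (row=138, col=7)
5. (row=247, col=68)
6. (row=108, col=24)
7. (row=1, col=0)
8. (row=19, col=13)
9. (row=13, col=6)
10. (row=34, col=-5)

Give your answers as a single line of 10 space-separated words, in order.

Answer: no no no no yes no yes no no no

Derivation:
(186,-3): col outside [0, 186] -> not filled
(174,135): row=0b10101110, col=0b10000111, row AND col = 0b10000110 = 134; 134 != 135 -> empty
(23,8): row=0b10111, col=0b1000, row AND col = 0b0 = 0; 0 != 8 -> empty
(138,7): row=0b10001010, col=0b111, row AND col = 0b10 = 2; 2 != 7 -> empty
(247,68): row=0b11110111, col=0b1000100, row AND col = 0b1000100 = 68; 68 == 68 -> filled
(108,24): row=0b1101100, col=0b11000, row AND col = 0b1000 = 8; 8 != 24 -> empty
(1,0): row=0b1, col=0b0, row AND col = 0b0 = 0; 0 == 0 -> filled
(19,13): row=0b10011, col=0b1101, row AND col = 0b1 = 1; 1 != 13 -> empty
(13,6): row=0b1101, col=0b110, row AND col = 0b100 = 4; 4 != 6 -> empty
(34,-5): col outside [0, 34] -> not filled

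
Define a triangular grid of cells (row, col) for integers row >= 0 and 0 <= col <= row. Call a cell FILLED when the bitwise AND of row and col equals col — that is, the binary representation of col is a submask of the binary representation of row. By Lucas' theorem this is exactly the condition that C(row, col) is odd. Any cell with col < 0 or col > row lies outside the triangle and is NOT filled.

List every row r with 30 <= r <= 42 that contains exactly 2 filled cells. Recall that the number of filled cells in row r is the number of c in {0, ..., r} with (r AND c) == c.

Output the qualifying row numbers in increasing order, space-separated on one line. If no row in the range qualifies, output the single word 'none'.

Answer: 32

Derivation:
Row r has 2^popcount(r) filled cells, so we need popcount(r) = log2(2) = 1.
Scan r = 30..42 and keep those with exactly 1 one-bits:
r=30=11110 popcount=4 -> skip
r=31=11111 popcount=5 -> skip
r=32=100000 popcount=1 -> KEEP
r=33=100001 popcount=2 -> skip
r=34=100010 popcount=2 -> skip
r=35=100011 popcount=3 -> skip
r=36=100100 popcount=2 -> skip
r=37=100101 popcount=3 -> skip
r=38=100110 popcount=3 -> skip
r=39=100111 popcount=4 -> skip
r=40=101000 popcount=2 -> skip
r=41=101001 popcount=3 -> skip
r=42=101010 popcount=3 -> skip
Kept rows: 32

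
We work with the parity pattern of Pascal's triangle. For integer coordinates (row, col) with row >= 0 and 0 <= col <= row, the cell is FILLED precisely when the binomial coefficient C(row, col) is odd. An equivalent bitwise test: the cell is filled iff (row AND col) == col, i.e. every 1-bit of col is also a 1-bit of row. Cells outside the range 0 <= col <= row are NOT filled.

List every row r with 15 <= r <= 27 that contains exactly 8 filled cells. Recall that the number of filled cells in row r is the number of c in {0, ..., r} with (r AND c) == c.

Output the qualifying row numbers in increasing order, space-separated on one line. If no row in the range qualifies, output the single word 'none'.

Answer: 19 21 22 25 26

Derivation:
Row r has 2^popcount(r) filled cells, so we need popcount(r) = log2(8) = 3.
Scan r = 15..27 and keep those with exactly 3 one-bits:
r=15=1111 popcount=4 -> skip
r=16=10000 popcount=1 -> skip
r=17=10001 popcount=2 -> skip
r=18=10010 popcount=2 -> skip
r=19=10011 popcount=3 -> KEEP
r=20=10100 popcount=2 -> skip
r=21=10101 popcount=3 -> KEEP
r=22=10110 popcount=3 -> KEEP
r=23=10111 popcount=4 -> skip
r=24=11000 popcount=2 -> skip
r=25=11001 popcount=3 -> KEEP
r=26=11010 popcount=3 -> KEEP
r=27=11011 popcount=4 -> skip
Kept rows: 19 21 22 25 26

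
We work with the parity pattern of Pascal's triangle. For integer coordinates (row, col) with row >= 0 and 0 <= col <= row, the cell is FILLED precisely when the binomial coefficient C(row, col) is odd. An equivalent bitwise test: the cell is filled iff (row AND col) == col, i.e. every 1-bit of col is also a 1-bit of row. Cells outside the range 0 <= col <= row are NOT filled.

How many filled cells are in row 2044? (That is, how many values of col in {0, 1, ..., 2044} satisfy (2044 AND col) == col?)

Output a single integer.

2044 in binary = 11111111100
popcount(2044) = number of 1-bits in 11111111100 = 9
A col c satisfies (2044 AND c) == c iff every set bit of c is also set in 2044; each of the 9 set bits of 2044 can independently be on or off in c.
count = 2^9 = 512

Answer: 512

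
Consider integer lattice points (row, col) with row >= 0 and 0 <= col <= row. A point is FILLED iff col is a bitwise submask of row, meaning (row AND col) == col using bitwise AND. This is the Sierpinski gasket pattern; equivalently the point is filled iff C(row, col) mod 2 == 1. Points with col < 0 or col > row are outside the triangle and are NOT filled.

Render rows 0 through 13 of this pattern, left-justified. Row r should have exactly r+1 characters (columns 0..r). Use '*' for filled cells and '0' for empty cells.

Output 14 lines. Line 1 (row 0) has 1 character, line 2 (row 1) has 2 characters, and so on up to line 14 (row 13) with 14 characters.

Answer: *
**
*0*
****
*000*
**00**
*0*0*0*
********
*0000000*
**000000**
*0*00000*0*
****0000****
*000*000*000*
**00**00**00**

Derivation:
r0=0: *
r1=1: **
r2=10: *0*
r3=11: ****
r4=100: *000*
r5=101: **00**
r6=110: *0*0*0*
r7=111: ********
r8=1000: *0000000*
r9=1001: **000000**
r10=1010: *0*00000*0*
r11=1011: ****0000****
r12=1100: *000*000*000*
r13=1101: **00**00**00**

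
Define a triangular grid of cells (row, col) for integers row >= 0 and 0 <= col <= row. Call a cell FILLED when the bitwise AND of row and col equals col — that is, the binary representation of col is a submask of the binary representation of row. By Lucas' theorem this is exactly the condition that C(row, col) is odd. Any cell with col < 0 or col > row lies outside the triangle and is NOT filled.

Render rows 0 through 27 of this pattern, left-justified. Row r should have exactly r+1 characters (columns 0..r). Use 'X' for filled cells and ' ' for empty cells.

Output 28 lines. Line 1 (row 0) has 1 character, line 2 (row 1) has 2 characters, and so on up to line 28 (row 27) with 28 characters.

r0=0: X
r1=1: XX
r2=10: X X
r3=11: XXXX
r4=100: X   X
r5=101: XX  XX
r6=110: X X X X
r7=111: XXXXXXXX
r8=1000: X       X
r9=1001: XX      XX
r10=1010: X X     X X
r11=1011: XXXX    XXXX
r12=1100: X   X   X   X
r13=1101: XX  XX  XX  XX
r14=1110: X X X X X X X X
r15=1111: XXXXXXXXXXXXXXXX
r16=10000: X               X
r17=10001: XX              XX
r18=10010: X X             X X
r19=10011: XXXX            XXXX
r20=10100: X   X           X   X
r21=10101: XX  XX          XX  XX
r22=10110: X X X X         X X X X
r23=10111: XXXXXXXX        XXXXXXXX
r24=11000: X       X       X       X
r25=11001: XX      XX      XX      XX
r26=11010: X X     X X     X X     X X
r27=11011: XXXX    XXXX    XXXX    XXXX

Answer: X
XX
X X
XXXX
X   X
XX  XX
X X X X
XXXXXXXX
X       X
XX      XX
X X     X X
XXXX    XXXX
X   X   X   X
XX  XX  XX  XX
X X X X X X X X
XXXXXXXXXXXXXXXX
X               X
XX              XX
X X             X X
XXXX            XXXX
X   X           X   X
XX  XX          XX  XX
X X X X         X X X X
XXXXXXXX        XXXXXXXX
X       X       X       X
XX      XX      XX      XX
X X     X X     X X     X X
XXXX    XXXX    XXXX    XXXX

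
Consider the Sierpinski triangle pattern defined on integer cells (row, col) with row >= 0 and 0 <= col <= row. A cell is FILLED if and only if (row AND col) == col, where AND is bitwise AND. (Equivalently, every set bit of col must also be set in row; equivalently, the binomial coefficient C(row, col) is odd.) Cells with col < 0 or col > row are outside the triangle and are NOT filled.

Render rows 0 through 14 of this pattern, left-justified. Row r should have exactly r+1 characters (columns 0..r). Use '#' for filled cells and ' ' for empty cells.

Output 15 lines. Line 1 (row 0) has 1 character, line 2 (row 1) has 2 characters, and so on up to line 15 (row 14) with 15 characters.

r0=0: #
r1=1: ##
r2=10: # #
r3=11: ####
r4=100: #   #
r5=101: ##  ##
r6=110: # # # #
r7=111: ########
r8=1000: #       #
r9=1001: ##      ##
r10=1010: # #     # #
r11=1011: ####    ####
r12=1100: #   #   #   #
r13=1101: ##  ##  ##  ##
r14=1110: # # # # # # # #

Answer: #
##
# #
####
#   #
##  ##
# # # #
########
#       #
##      ##
# #     # #
####    ####
#   #   #   #
##  ##  ##  ##
# # # # # # # #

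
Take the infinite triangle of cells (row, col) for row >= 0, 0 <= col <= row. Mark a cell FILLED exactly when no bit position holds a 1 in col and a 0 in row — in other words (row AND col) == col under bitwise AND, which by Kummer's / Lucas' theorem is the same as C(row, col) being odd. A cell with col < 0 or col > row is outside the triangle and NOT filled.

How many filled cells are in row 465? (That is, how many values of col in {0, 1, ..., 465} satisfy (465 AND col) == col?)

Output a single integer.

465 in binary = 111010001
popcount(465) = number of 1-bits in 111010001 = 5
A col c satisfies (465 AND c) == c iff every set bit of c is also set in 465; each of the 5 set bits of 465 can independently be on or off in c.
count = 2^5 = 32

Answer: 32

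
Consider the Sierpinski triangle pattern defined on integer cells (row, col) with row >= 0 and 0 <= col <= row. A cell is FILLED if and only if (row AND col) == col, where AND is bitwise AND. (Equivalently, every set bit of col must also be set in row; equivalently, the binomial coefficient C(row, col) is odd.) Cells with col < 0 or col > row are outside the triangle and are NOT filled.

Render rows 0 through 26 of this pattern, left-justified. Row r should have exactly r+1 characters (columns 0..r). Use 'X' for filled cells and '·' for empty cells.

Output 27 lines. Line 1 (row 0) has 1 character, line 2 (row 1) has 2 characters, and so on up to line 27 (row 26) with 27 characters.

r0=0: X
r1=1: XX
r2=10: X·X
r3=11: XXXX
r4=100: X···X
r5=101: XX··XX
r6=110: X·X·X·X
r7=111: XXXXXXXX
r8=1000: X·······X
r9=1001: XX······XX
r10=1010: X·X·····X·X
r11=1011: XXXX····XXXX
r12=1100: X···X···X···X
r13=1101: XX··XX··XX··XX
r14=1110: X·X·X·X·X·X·X·X
r15=1111: XXXXXXXXXXXXXXXX
r16=10000: X···············X
r17=10001: XX··············XX
r18=10010: X·X·············X·X
r19=10011: XXXX············XXXX
r20=10100: X···X···········X···X
r21=10101: XX··XX··········XX··XX
r22=10110: X·X·X·X·········X·X·X·X
r23=10111: XXXXXXXX········XXXXXXXX
r24=11000: X·······X·······X·······X
r25=11001: XX······XX······XX······XX
r26=11010: X·X·····X·X·····X·X·····X·X

Answer: X
XX
X·X
XXXX
X···X
XX··XX
X·X·X·X
XXXXXXXX
X·······X
XX······XX
X·X·····X·X
XXXX····XXXX
X···X···X···X
XX··XX··XX··XX
X·X·X·X·X·X·X·X
XXXXXXXXXXXXXXXX
X···············X
XX··············XX
X·X·············X·X
XXXX············XXXX
X···X···········X···X
XX··XX··········XX··XX
X·X·X·X·········X·X·X·X
XXXXXXXX········XXXXXXXX
X·······X·······X·······X
XX······XX······XX······XX
X·X·····X·X·····X·X·····X·X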